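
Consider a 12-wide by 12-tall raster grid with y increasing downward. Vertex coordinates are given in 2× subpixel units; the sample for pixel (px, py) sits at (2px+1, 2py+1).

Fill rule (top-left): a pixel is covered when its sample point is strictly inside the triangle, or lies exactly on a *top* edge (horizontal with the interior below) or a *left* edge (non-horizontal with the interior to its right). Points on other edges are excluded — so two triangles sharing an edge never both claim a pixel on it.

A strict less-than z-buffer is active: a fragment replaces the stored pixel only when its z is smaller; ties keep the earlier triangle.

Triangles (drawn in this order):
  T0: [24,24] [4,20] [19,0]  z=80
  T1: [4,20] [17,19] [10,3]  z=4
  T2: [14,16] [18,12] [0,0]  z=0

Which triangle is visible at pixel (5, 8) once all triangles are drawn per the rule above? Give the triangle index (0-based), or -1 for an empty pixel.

T0:
  2·area = 460
  edge (24, 24)→(4, 20): d=(-20,-4) top-left  bias=+0
  edge (4, 20)→(19, 0): d=(15,-20) top-left  bias=+0
  edge (19, 0)→(24, 24): d=(5,24) right/bottom  bias=-1
    (9,0)@(19, 1): e=[440,15,5] → █
    (10,0)@(21, 1): e=[448,55,-43] → ·
    (8,1)@(17, 3): e=[392,5,63] → █
    (10,1)@(21, 3): e=[408,85,-33] → ·
    (8,2)@(17, 5): e=[352,35,73] → █
    (10,2)@(21, 5): e=[368,115,-23] → ·
    (7,3)@(15, 7): e=[304,25,131] → █
    (10,3)@(21, 7): e=[328,145,-13] → ·
    (6,4)@(13, 9): e=[256,15,189] → █
    (10,4)@(21, 9): e=[288,175,-3] → ·
    (5,5)@(11, 11): e=[208,5,247] → █
    (10,5)@(21, 11): e=[248,205,7] → █
    (4,10)@(9, 21): e=[0,115,345] → █  [on edge]
    (9,11)@(19, 23): e=[0,345,115] → █  [on edge]
  covered (59 px):
    · · · · · · · · · █ · ·
    · · · · · · · · █ █ · ·
    · · · · · · · · █ █ · ·
    · · · · · · · █ █ █ · ·
    · · · · · · █ █ █ █ · ·
    · · · · · █ █ █ █ █ █ ·
    · · · · · █ █ █ █ █ █ ·
    · · · · █ █ █ █ █ █ █ ·
    · · · █ █ █ █ █ █ █ █ ·
    · · █ █ █ █ █ █ █ █ █ ·
    · · · · █ █ █ █ █ █ █ █
    · · · · · · · · · █ █ █
T1:
  2·area = 215  (B↔C swapped to make it positive)
  edge (4, 20)→(10, 3): d=(6,-17) top-left  bias=+0
  edge (10, 3)→(17, 19): d=(7,16) right/bottom  bias=-1
  edge (17, 19)→(4, 20): d=(-13,1) right/bottom  bias=-1
    (4,3)@(9, 7): e=[7,44,164] → █
    (5,3)@(11, 7): e=[41,12,162] → █
    (6,3)@(13, 7): e=[75,-20,160] → ·
    (4,4)@(9, 9): e=[19,58,138] → █
    (6,4)@(13, 9): e=[87,-6,134] → ·
    (4,5)@(9, 11): e=[31,72,112] → █
    (6,5)@(13, 11): e=[99,8,108] → █
    (7,5)@(15, 11): e=[133,-24,106] → ·
    (3,6)@(7, 13): e=[9,118,88] → █
    (7,6)@(15, 13): e=[145,-10,80] → ·
    (3,7)@(7, 15): e=[21,132,62] → █
    (7,7)@(15, 15): e=[157,4,54] → █
    (8,9)@(17, 19): e=[215,0,0] → ·  [on edge]
  covered (27 px):
    · · · · · · · · · · · ·
    · · · · · · · · · · · ·
    · · · · · · · · · · · ·
    · · · · █ █ · · · · · ·
    · · · · █ █ · · · · · ·
    · · · · █ █ █ · · · · ·
    · · · █ █ █ █ · · · · ·
    · · · █ █ █ █ █ · · · ·
    · · · █ █ █ █ █ · · · ·
    · · █ █ █ █ █ █ · · · ·
    · · · · · · · · · · · ·
    · · · · · · · · · · · ·
T2:
  2·area = 120  (B↔C swapped to make it positive)
  edge (14, 16)→(0, 0): d=(-14,-16) top-left  bias=+0
  edge (0, 0)→(18, 12): d=(18,12) right/bottom  bias=-1
  edge (18, 12)→(14, 16): d=(-4,4) right/bottom  bias=-1
    (0,0)@(1, 1): e=[2,6,112] → █
    (1,0)@(3, 1): e=[34,-18,104] → ·
    (0,1)@(1, 3): e=[-26,42,104] → ·
    (1,1)@(3, 3): e=[6,18,96] → █
    (2,1)@(5, 3): e=[38,-6,88] → ·
    (1,2)@(3, 5): e=[-22,54,88] → ·
    (2,2)@(5, 5): e=[10,30,80] → █
    (3,2)@(7, 5): e=[42,6,72] → █
    (4,2)@(9, 5): e=[74,-18,64] → ·
    (2,3)@(5, 7): e=[-18,66,72] → ·
    (3,3)@(7, 7): e=[14,42,64] → █
    (4,3)@(9, 7): e=[46,18,56] → █
    (11,3)@(23, 7): e=[270,-150,0] → ·  [on edge]
    (10,4)@(21, 9): e=[210,-90,0] → ·  [on edge]
    (9,5)@(19, 11): e=[150,-30,0] → ·  [on edge]
    (8,6)@(17, 13): e=[90,30,0] → ·  [on edge]
    (7,7)@(15, 15): e=[30,90,0] → ·  [on edge]
    (6,8)@(13, 17): e=[-30,150,0] → ·  [on edge]
    (5,9)@(11, 19): e=[-90,210,0] → ·  [on edge]
    (4,10)@(9, 21): e=[-150,270,0] → ·  [on edge]
    (3,11)@(7, 23): e=[-210,330,0] → ·  [on edge]
  covered (14 px):
    █ · · · · · · · · · · ·
    · █ · · · · · · · · · ·
    · · █ █ · · · · · · · ·
    · · · █ █ · · · · · · ·
    · · · · █ █ █ · · · · ·
    · · · · · █ █ █ · · · ·
    · · · · · · █ █ · · · ·
    · · · · · · · · · · · ·
    · · · · · · · · · · · ·
    · · · · · · · · · · · ·
    · · · · · · · · · · · ·
    · · · · · · · · · · · ·

Z-buffer (winner per pixel, '.' = empty):
  2 . . . . . . . . 0 . .
  . 2 . . . . . . 0 0 . .
  . . 2 2 . . . . 0 0 . .
  . . . 2 2 1 . 0 0 0 . .
  . . . . 2 2 2 0 0 0 . .
  . . . . 1 2 2 2 0 0 0 .
  . . . 1 1 1 2 2 0 0 0 .
  . . . 1 1 1 1 1 0 0 0 .
  . . . 1 1 1 1 1 0 0 0 .
  . . 1 1 1 1 1 1 0 0 0 .
  . . . . 0 0 0 0 0 0 0 0
  . . . . . . . . . 0 0 0

Final: 1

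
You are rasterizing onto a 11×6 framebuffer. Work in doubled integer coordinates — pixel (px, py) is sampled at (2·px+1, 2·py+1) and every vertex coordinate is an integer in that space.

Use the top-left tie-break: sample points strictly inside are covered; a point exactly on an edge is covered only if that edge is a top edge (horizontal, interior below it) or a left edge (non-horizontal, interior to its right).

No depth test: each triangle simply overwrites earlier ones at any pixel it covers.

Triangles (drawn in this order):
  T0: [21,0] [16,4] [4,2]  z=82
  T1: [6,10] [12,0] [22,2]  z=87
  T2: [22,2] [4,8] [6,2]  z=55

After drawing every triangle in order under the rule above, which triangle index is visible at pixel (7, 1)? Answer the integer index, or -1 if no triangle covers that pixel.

T0:
  2·area = 58
  edge (21, 0)→(16, 4): d=(-5,4) right/bottom  bias=-1
  edge (16, 4)→(4, 2): d=(-12,-2) top-left  bias=+0
  edge (4, 2)→(21, 0): d=(17,-2) top-left  bias=+0
    (6,0)@(13, 1): e=[27,30,1] → X
    (7,0)@(15, 1): e=[19,34,5] → X
    (8,0)@(17, 1): e=[11,38,9] → X
    (9,0)@(19, 1): e=[3,42,13] → X
    (10,0)@(21, 1): e=[-5,46,17] → .
    (5,1)@(11, 3): e=[25,2,31] → X
    (9,1)@(19, 3): e=[-7,18,47] → .
    (5,2)@(11, 5): e=[15,-22,65] → .
    (6,2)@(13, 5): e=[7,-18,69] → .
    (7,2)@(15, 5): e=[-1,-14,73] → .
    (8,2)@(17, 5): e=[-9,-10,77] → .
  covered (8 px):
    . . . . . . X X X X .
    . . . . . X X X X . .
    . . . . . . . . . . .
    . . . . . . . . . . .
    . . . . . . . . . . .
    . . . . . . . . . . .
T1:
  2·area = 112
  edge (6, 10)→(12, 0): d=(6,-10) top-left  bias=+0
  edge (12, 0)→(22, 2): d=(10,2) right/bottom  bias=-1
  edge (22, 2)→(6, 10): d=(-16,8) right/bottom  bias=-1
    (6,0)@(13, 1): e=[16,8,88] → X
    (7,0)@(15, 1): e=[36,4,72] → X
    (8,0)@(17, 1): e=[56,0,56] → .  [on edge]
    (5,1)@(11, 3): e=[8,32,72] → X
    (8,1)@(17, 3): e=[68,20,24] → X
    (9,1)@(19, 3): e=[88,16,8] → X
    (10,1)@(21, 3): e=[108,12,-8] → .
    (4,2)@(9, 5): e=[0,56,56] → X  [on edge]
    (8,2)@(17, 5): e=[80,40,-8] → .
    (9,2)@(19, 5): e=[100,36,-24] → .
    (4,3)@(9, 7): e=[12,76,24] → X
    (6,3)@(13, 7): e=[52,68,-8] → .
  covered (14 px):
    . . . . . . X X . . .
    . . . . . X X X X X .
    . . . . X X X X . . .
    . . . . X X . . . . .
    . . . X . . . . . . .
    . . . . . . . . . . .
T2:
  2·area = 96
  edge (22, 2)→(4, 8): d=(-18,6) right/bottom  bias=-1
  edge (4, 8)→(6, 2): d=(2,-6) top-left  bias=+0
  edge (6, 2)→(22, 2): d=(16,0) top-left  bias=+0
    (3,1)@(7, 3): e=[72,8,16] → X
    (4,1)@(9, 3): e=[60,20,16] → X
    (5,1)@(11, 3): e=[48,32,16] → X
    (6,1)@(13, 3): e=[36,44,16] → X
    (7,1)@(15, 3): e=[24,56,16] → X
    (8,1)@(17, 3): e=[12,68,16] → X
    (9,1)@(19, 3): e=[0,80,16] → .  [on edge]
    (2,2)@(5, 5): e=[48,0,48] → X  [on edge]
    (6,2)@(13, 5): e=[0,48,48] → .  [on edge]
    (7,2)@(15, 5): e=[-12,60,48] → .
    (8,2)@(17, 5): e=[-24,72,48] → .
    (2,3)@(5, 7): e=[12,4,80] → X
    (3,3)@(7, 7): e=[0,16,80] → .  [on edge]
    (0,4)@(1, 9): e=[0,-16,112] → .  [on edge]
    (1,5)@(3, 11): e=[-48,0,144] → .  [on edge]
  covered (11 px):
    . . . . . . . . . . .
    . . . X X X X X X . .
    . . X X X X . . . . .
    . . X . . . . . . . .
    . . . . . . . . . . .
    . . . . . . . . . . .

Z-buffer (winner per pixel, '.' = empty):
  . . . . . . 1 1 0 0 .
  . . . 2 2 2 2 2 2 1 .
  . . 2 2 2 2 1 1 . . .
  . . 2 . 1 1 . . . . .
  . . . 1 . . . . . . .
  . . . . . . . . . . .

Answer: 2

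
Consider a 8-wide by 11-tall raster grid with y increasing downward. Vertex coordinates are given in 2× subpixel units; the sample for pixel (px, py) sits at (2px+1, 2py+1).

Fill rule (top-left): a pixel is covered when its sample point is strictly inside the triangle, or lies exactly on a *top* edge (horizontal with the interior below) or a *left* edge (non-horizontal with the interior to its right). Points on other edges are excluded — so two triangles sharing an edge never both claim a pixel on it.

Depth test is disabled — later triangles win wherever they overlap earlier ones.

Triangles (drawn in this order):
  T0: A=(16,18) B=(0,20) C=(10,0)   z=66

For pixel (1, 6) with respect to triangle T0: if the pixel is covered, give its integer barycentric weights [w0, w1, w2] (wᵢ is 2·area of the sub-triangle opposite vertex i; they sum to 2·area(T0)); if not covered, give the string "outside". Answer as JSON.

T0:
  2·area = 300
  edge (16, 18)→(0, 20): d=(-16,2) right/bottom  bias=-1
  edge (0, 20)→(10, 0): d=(10,-20) top-left  bias=+0
  edge (10, 0)→(16, 18): d=(6,18) right/bottom  bias=-1
    (4,1)@(9, 3): e=[254,10,36] → █
    (5,1)@(11, 3): e=[250,50,0] → ·  [on edge]
    (4,2)@(9, 5): e=[222,30,48] → █
    (5,2)@(11, 5): e=[218,70,12] → █
    (6,2)@(13, 5): e=[214,110,-24] → ·
    (3,3)@(7, 7): e=[194,10,96] → █
    (6,3)@(13, 7): e=[182,130,-12] → ·
    (3,4)@(7, 9): e=[162,30,108] → █
    (6,4)@(13, 9): e=[150,150,0] → ·  [on edge]
    (2,5)@(5, 11): e=[134,10,156] → █
    (6,5)@(13, 11): e=[118,170,12] → █
    (7,5)@(15, 11): e=[114,210,-24] → ·
    (7,7)@(15, 15): e=[50,250,0] → ·  [on edge]
  covered (36 px):
    · · · · · · · ·
    · · · · █ · · ·
    · · · · █ █ · ·
    · · · █ █ █ · ·
    · · · █ █ █ · ·
    · · █ █ █ █ █ ·
    · · █ █ █ █ █ ·
    · █ █ █ █ █ █ ·
    · █ █ █ █ █ █ █
    █ █ █ █ · · · ·
    · · · · · · · ·

Result: "outside"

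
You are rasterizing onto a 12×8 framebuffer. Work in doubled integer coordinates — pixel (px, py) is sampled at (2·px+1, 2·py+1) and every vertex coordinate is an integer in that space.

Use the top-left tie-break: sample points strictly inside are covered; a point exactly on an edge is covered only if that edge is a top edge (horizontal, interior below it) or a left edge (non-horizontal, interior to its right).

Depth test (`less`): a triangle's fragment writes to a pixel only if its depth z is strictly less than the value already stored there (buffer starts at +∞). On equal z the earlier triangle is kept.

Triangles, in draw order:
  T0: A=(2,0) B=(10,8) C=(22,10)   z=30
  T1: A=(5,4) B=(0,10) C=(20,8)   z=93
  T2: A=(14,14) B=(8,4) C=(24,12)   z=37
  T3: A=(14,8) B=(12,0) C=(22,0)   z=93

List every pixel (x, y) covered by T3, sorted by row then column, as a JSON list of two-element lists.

T0:
  2·area = 80  (B↔C swapped to make it positive)
  edge (2, 0)→(22, 10): d=(20,10) right/bottom  bias=-1
  edge (22, 10)→(10, 8): d=(-12,-2) top-left  bias=+0
  edge (10, 8)→(2, 0): d=(-8,-8) top-left  bias=+0
    (1,0)@(3, 1): e=[10,70,0] → █  [on edge]
    (2,0)@(5, 1): e=[-10,74,16] → ·
    (1,1)@(3, 3): e=[50,46,-16] → ·
    (2,1)@(5, 3): e=[30,50,0] → █  [on edge]
    (3,1)@(7, 3): e=[10,54,16] → █
    (4,1)@(9, 3): e=[-10,58,32] → ·
    (2,2)@(5, 5): e=[70,26,-16] → ·
    (3,2)@(7, 5): e=[50,30,0] → █  [on edge]
    (4,2)@(9, 5): e=[30,34,16] → █
    (5,2)@(11, 5): e=[10,38,32] → █
    (6,2)@(13, 5): e=[-10,42,48] → ·
    (3,3)@(7, 7): e=[90,6,-16] → ·
    (4,3)@(9, 7): e=[70,10,0] → █  [on edge]
    (5,4)@(11, 9): e=[90,-10,0] → ·  [on edge]
    (6,5)@(13, 11): e=[110,-30,0] → ·  [on edge]
    (7,6)@(15, 13): e=[130,-50,0] → ·  [on edge]
    (8,7)@(17, 15): e=[150,-70,0] → ·  [on edge]
  covered (12 px):
    · █ · · · · · · · · · ·
    · · █ █ · · · · · · · ·
    · · · █ █ █ · · · · · ·
    · · · · █ █ █ █ · · · ·
    · · · · · · · · █ █ · ·
    · · · · · · · · · · · ·
    · · · · · · · · · · · ·
    · · · · · · · · · · · ·
T1:
  2·area = 110  (B↔C swapped to make it positive)
  edge (5, 4)→(20, 8): d=(15,4) right/bottom  bias=-1
  edge (20, 8)→(0, 10): d=(-20,2) right/bottom  bias=-1
  edge (0, 10)→(5, 4): d=(5,-6) top-left  bias=+0
    (2,2)@(5, 5): e=[15,90,5] → █
    (3,2)@(7, 5): e=[7,86,17] → █
    (4,2)@(9, 5): e=[-1,82,29] → ·
    (1,3)@(3, 7): e=[53,54,3] → █
    (4,3)@(9, 7): e=[29,42,39] → █
    (5,3)@(11, 7): e=[21,38,51] → █
    (6,3)@(13, 7): e=[13,34,63] → █
    (7,3)@(15, 7): e=[5,30,75] → █
    (8,3)@(17, 7): e=[-3,26,87] → ·
    (0,4)@(1, 9): e=[91,18,1] → █
    (5,4)@(11, 9): e=[51,-2,61] → ·
    (6,4)@(13, 9): e=[43,-6,73] → ·
  covered (14 px):
    · · · · · · · · · · · ·
    · · · · · · · · · · · ·
    · · █ █ · · · · · · · ·
    · █ █ █ █ █ █ █ · · · ·
    █ █ █ █ █ · · · · · · ·
    · · · · · · · · · · · ·
    · · · · · · · · · · · ·
    · · · · · · · · · · · ·
T2:
  2·area = 112
  edge (14, 14)→(8, 4): d=(-6,-10) top-left  bias=+0
  edge (8, 4)→(24, 12): d=(16,8) right/bottom  bias=-1
  edge (24, 12)→(14, 14): d=(-10,2) right/bottom  bias=-1
    (4,2)@(9, 5): e=[4,8,100] → █
    (5,2)@(11, 5): e=[24,-8,96] → ·
    (4,3)@(9, 7): e=[-8,40,80] → ·
    (5,3)@(11, 7): e=[12,24,76] → █
    (6,3)@(13, 7): e=[32,8,72] → █
    (7,3)@(15, 7): e=[52,-8,68] → ·
    (5,4)@(11, 9): e=[0,56,56] → █  [on edge]
    (7,4)@(15, 9): e=[40,24,48] → █
    (8,4)@(17, 9): e=[60,8,44] → █
    (9,4)@(19, 9): e=[80,-8,40] → ·
    (5,5)@(11, 11): e=[-12,88,36] → ·
    (6,5)@(13, 11): e=[8,72,32] → █
    (9,6)@(19, 13): e=[56,56,0] → ·  [on edge]
    (4,7)@(9, 15): e=[-56,168,0] → ·  [on edge]
  covered (14 px):
    · · · · · · · · · · · ·
    · · · · · · · · · · · ·
    · · · · █ · · · · · · ·
    · · · · · █ █ · · · · ·
    · · · · · █ █ █ █ · · ·
    · · · · · · █ █ █ █ █ ·
    · · · · · · · █ █ · · ·
    · · · · · · · · · · · ·
T3:
  2·area = 80
  edge (14, 8)→(12, 0): d=(-2,-8) top-left  bias=+0
  edge (12, 0)→(22, 0): d=(10,0) top-left  bias=+0
  edge (22, 0)→(14, 8): d=(-8,8) right/bottom  bias=-1
    (6,0)@(13, 1): e=[6,10,64] → █
    (7,0)@(15, 1): e=[22,10,48] → █
    (8,0)@(17, 1): e=[38,10,32] → █
    (9,0)@(19, 1): e=[54,10,16] → █
    (10,0)@(21, 1): e=[70,10,0] → ·  [on edge]
    (6,1)@(13, 3): e=[2,30,48] → █
    (9,1)@(19, 3): e=[50,30,0] → ·  [on edge]
    (6,2)@(13, 5): e=[-2,50,32] → ·
    (7,2)@(15, 5): e=[14,50,16] → █
    (8,2)@(17, 5): e=[30,50,0] → ·  [on edge]
    (7,3)@(15, 7): e=[10,70,0] → ·  [on edge]
    (6,4)@(13, 9): e=[-10,90,0] → ·  [on edge]
    (5,5)@(11, 11): e=[-30,110,0] → ·  [on edge]
    (4,6)@(9, 13): e=[-50,130,0] → ·  [on edge]
    (3,7)@(7, 15): e=[-70,150,0] → ·  [on edge]
  covered (8 px):
    · · · · · · █ █ █ █ · ·
    · · · · · · █ █ █ · · ·
    · · · · · · · █ · · · ·
    · · · · · · · · · · · ·
    · · · · · · · · · · · ·
    · · · · · · · · · · · ·
    · · · · · · · · · · · ·
    · · · · · · · · · · · ·

Answer: [[6,0],[7,0],[8,0],[9,0],[6,1],[7,1],[8,1],[7,2]]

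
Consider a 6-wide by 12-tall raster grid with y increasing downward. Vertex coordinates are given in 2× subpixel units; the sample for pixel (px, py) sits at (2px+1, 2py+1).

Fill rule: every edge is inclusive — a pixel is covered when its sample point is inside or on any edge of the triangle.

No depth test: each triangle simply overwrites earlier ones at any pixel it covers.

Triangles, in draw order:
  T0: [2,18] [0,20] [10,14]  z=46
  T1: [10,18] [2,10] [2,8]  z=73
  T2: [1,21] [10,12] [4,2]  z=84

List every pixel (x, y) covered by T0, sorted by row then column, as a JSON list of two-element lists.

T0:
  2·area = 8  (B↔C swapped to make it positive)
  edge (2, 18)→(10, 14): d=(8,-4) inclusive
  edge (10, 14)→(0, 20): d=(-10,6) inclusive
  edge (0, 20)→(2, 18): d=(2,-2) inclusive
    (5,4)@(11, 9): e=[-36,44,0] → .  [on edge]
    (4,5)@(9, 11): e=[-28,36,0] → .  [on edge]
    (3,6)@(7, 13): e=[-20,28,0] → .  [on edge]
    (2,7)@(5, 15): e=[-12,20,0] → .  [on edge]
    (1,8)@(3, 17): e=[-4,12,0] → .  [on edge]
    (2,8)@(5, 17): e=[4,0,4] → X  [on edge]
    (3,8)@(7, 17): e=[12,-12,8] → .
    (0,9)@(1, 19): e=[4,4,0] → X  [on edge]
    (1,9)@(3, 19): e=[12,-8,4] → .
    (2,9)@(5, 19): e=[20,-20,8] → .
    (0,10)@(1, 21): e=[20,-16,4] → .
  covered (2 px):
    . . . . . .
    . . . . . .
    . . . . . .
    . . . . . .
    . . . . . .
    . . . . . .
    . . . . . .
    . . . . . .
    . . X . . .
    X . . . . .
    . . . . . .
    . . . . . .
T1:
  2·area = 16
  edge (10, 18)→(2, 10): d=(-8,-8) inclusive
  edge (2, 10)→(2, 8): d=(0,-2) inclusive
  edge (2, 8)→(10, 18): d=(8,10) inclusive
    (0,4)@(1, 9): e=[0,-2,18] → .  [on edge]
    (1,5)@(3, 11): e=[0,2,14] → X  [on edge]
    (2,5)@(5, 11): e=[16,6,-6] → .
    (1,6)@(3, 13): e=[-16,2,30] → .
    (2,6)@(5, 13): e=[0,6,10] → X  [on edge]
    (3,6)@(7, 13): e=[16,10,-10] → .
    (2,7)@(5, 15): e=[-16,6,26] → .
    (3,7)@(7, 15): e=[0,10,6] → X  [on edge]
    (4,7)@(9, 15): e=[16,14,-14] → .
    (3,8)@(7, 17): e=[-16,10,22] → .
    (4,8)@(9, 17): e=[0,14,2] → X  [on edge]
    (5,8)@(11, 17): e=[16,18,-18] → .
    (5,9)@(11, 19): e=[0,18,-2] → .  [on edge]
  covered (4 px):
    . . . . . .
    . . . . . .
    . . . . . .
    . . . . . .
    . . . . . .
    . X . . . .
    . . X . . .
    . . . X . .
    . . . . X .
    . . . . . .
    . . . . . .
    . . . . . .
T2:
  2·area = 144  (B↔C swapped to make it positive)
  edge (1, 21)→(4, 2): d=(3,-19) inclusive
  edge (4, 2)→(10, 12): d=(6,10) inclusive
  edge (10, 12)→(1, 21): d=(-9,9) inclusive
    (2,2)@(5, 5): e=[28,8,108] → X
    (3,2)@(7, 5): e=[66,-12,90] → .
    (2,3)@(5, 7): e=[34,20,90] → X
    (3,3)@(7, 7): e=[72,0,72] → X  [on edge]
    (4,3)@(9, 7): e=[110,-20,54] → .
    (1,4)@(3, 9): e=[2,52,90] → X
    (4,4)@(9, 9): e=[116,-8,36] → .
    (1,5)@(3, 11): e=[8,64,72] → X
    (4,5)@(9, 11): e=[122,4,18] → X
    (5,5)@(11, 11): e=[160,-16,0] → .  [on edge]
    (1,6)@(3, 13): e=[14,76,54] → X
    (4,6)@(9, 13): e=[128,16,0] → X  [on edge]
    (3,7)@(7, 15): e=[96,48,0] → X  [on edge]
    (2,8)@(5, 17): e=[64,80,0] → X  [on edge]
    (1,9)@(3, 19): e=[32,112,0] → X  [on edge]
    (0,10)@(1, 21): e=[0,144,0] → X  [on edge]
  covered (21 px):
    . . . . . .
    . . . . . .
    . . X . . .
    . . X X . .
    . X X X . .
    . X X X X .
    . X X X X .
    . X X X . .
    . X X . . .
    . X . . . .
    X . . . . .
    . . . . . .

Final: [[2,8],[0,9]]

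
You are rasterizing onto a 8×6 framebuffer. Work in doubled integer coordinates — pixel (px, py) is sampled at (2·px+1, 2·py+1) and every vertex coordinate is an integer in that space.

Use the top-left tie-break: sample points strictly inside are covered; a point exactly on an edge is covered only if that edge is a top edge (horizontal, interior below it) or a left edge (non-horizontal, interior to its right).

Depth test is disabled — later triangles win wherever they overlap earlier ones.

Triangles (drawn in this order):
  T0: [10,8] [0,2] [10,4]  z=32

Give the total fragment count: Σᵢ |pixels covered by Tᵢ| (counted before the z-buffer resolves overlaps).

T0:
  2·area = 40
  edge (10, 8)→(0, 2): d=(-10,-6) top-left  bias=+0
  edge (0, 2)→(10, 4): d=(10,2) right/bottom  bias=-1
  edge (10, 4)→(10, 8): d=(0,4) right/bottom  bias=-1
    (1,1)@(3, 3): e=[8,4,28] → X
    (2,1)@(5, 3): e=[20,0,20] → .  [on edge]
    (1,2)@(3, 5): e=[-12,24,28] → .
    (2,2)@(5, 5): e=[0,20,20] → X  [on edge]
    (3,2)@(7, 5): e=[12,16,12] → X
    (4,2)@(9, 5): e=[24,12,4] → X
    (5,2)@(11, 5): e=[36,8,-4] → .
    (7,2)@(15, 5): e=[60,0,-20] → .  [on edge]
    (2,3)@(5, 7): e=[-20,40,20] → .
    (3,3)@(7, 7): e=[-8,36,12] → .
    (4,3)@(9, 7): e=[4,32,4] → X
    (5,3)@(11, 7): e=[16,28,-4] → .
    (7,5)@(15, 11): e=[0,60,-20] → .  [on edge]
  covered (5 px):
    . . . . . . . .
    . X . . . . . .
    . . X X X . . .
    . . . . X . . .
    . . . . . . . .
    . . . . . . . .

Result: 5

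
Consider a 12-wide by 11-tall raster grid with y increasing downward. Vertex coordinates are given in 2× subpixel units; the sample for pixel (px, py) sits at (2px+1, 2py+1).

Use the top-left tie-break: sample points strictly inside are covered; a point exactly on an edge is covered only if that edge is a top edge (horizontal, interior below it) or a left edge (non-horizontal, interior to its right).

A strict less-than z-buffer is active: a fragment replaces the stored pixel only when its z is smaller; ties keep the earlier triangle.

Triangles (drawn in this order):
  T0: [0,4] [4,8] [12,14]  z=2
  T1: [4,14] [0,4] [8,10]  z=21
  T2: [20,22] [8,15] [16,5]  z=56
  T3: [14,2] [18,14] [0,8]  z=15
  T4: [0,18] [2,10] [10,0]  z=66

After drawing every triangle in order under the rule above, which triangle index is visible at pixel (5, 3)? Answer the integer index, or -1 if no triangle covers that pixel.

T0:
  2·area = 8  (B↔C swapped to make it positive)
  edge (0, 4)→(12, 14): d=(12,10) right/bottom  bias=-1
  edge (12, 14)→(4, 8): d=(-8,-6) top-left  bias=+0
  edge (4, 8)→(0, 4): d=(-4,-4) top-left  bias=+0
    (0,2)@(1, 5): e=[2,6,0] → X  [on edge]
    (1,2)@(3, 5): e=[-18,18,8] → .
    (0,3)@(1, 7): e=[26,-10,-8] → .
    (1,3)@(3, 7): e=[6,2,0] → X  [on edge]
    (2,3)@(5, 7): e=[-14,14,8] → .
    (1,4)@(3, 9): e=[30,-14,-8] → .
    (2,4)@(5, 9): e=[10,-2,0] → .  [on edge]
    (3,5)@(7, 11): e=[14,-6,0] → .  [on edge]
    (4,6)@(9, 13): e=[18,-10,0] → .  [on edge]
    (5,7)@(11, 15): e=[22,-14,0] → .  [on edge]
    (6,8)@(13, 17): e=[26,-18,0] → .  [on edge]
    (7,9)@(15, 19): e=[30,-22,0] → .  [on edge]
    (8,10)@(17, 21): e=[34,-26,0] → .  [on edge]
  covered (2 px):
    . . . . . . . . . . . .
    . . . . . . . . . . . .
    X . . . . . . . . . . .
    . X . . . . . . . . . .
    . . . . . . . . . . . .
    . . . . . . . . . . . .
    . . . . . . . . . . . .
    . . . . . . . . . . . .
    . . . . . . . . . . . .
    . . . . . . . . . . . .
    . . . . . . . . . . . .
T1:
  2·area = 56
  edge (4, 14)→(0, 4): d=(-4,-10) top-left  bias=+0
  edge (0, 4)→(8, 10): d=(8,6) right/bottom  bias=-1
  edge (8, 10)→(4, 14): d=(-4,4) right/bottom  bias=-1
    (8,0)@(17, 1): e=[182,-126,0] → .  [on edge]
    (7,1)@(15, 3): e=[154,-98,0] → .  [on edge]
    (0,2)@(1, 5): e=[6,2,48] → X
    (1,2)@(3, 5): e=[26,-10,40] → .
    (6,2)@(13, 5): e=[126,-70,0] → .  [on edge]
    (0,3)@(1, 7): e=[-2,18,40] → .
    (1,3)@(3, 7): e=[18,6,32] → X
    (2,3)@(5, 7): e=[38,-6,24] → .
    (5,3)@(11, 7): e=[98,-42,0] → .  [on edge]
    (1,4)@(3, 9): e=[10,22,24] → X
    (2,4)@(5, 9): e=[30,10,16] → X
    (3,4)@(7, 9): e=[50,-2,8] → .
    (4,4)@(9, 9): e=[70,-14,0] → .  [on edge]
    (3,5)@(7, 11): e=[42,14,0] → .  [on edge]
    (2,6)@(5, 13): e=[14,42,0] → .  [on edge]
    (1,7)@(3, 15): e=[-14,70,0] → .  [on edge]
    (0,8)@(1, 17): e=[-42,98,0] → .  [on edge]
  covered (6 px):
    . . . . . . . . . . . .
    . . . . . . . . . . . .
    X . . . . . . . . . . .
    . X . . . . . . . . . .
    . X X . . . . . . . . .
    . X X . . . . . . . . .
    . . . . . . . . . . . .
    . . . . . . . . . . . .
    . . . . . . . . . . . .
    . . . . . . . . . . . .
    . . . . . . . . . . . .
T2:
  2·area = 176
  edge (20, 22)→(8, 15): d=(-12,-7) top-left  bias=+0
  edge (8, 15)→(16, 5): d=(8,-10) top-left  bias=+0
  edge (16, 5)→(20, 22): d=(4,17) right/bottom  bias=-1
    (7,3)@(15, 7): e=[145,6,25] → X
    (8,3)@(17, 7): e=[159,26,-9] → .
    (6,4)@(13, 9): e=[107,2,67] → X
    (8,4)@(17, 9): e=[135,42,-1] → .
    (6,5)@(13, 11): e=[83,18,75] → X
    (8,5)@(17, 11): e=[111,58,7] → X
    (9,5)@(19, 11): e=[125,78,-27] → .
    (5,6)@(11, 13): e=[45,14,117] → X
    (9,6)@(19, 13): e=[101,94,-19] → .
    (4,7)@(9, 15): e=[7,10,159] → X
    (9,7)@(19, 15): e=[77,110,-11] → .
    (4,8)@(9, 17): e=[-17,26,167] → .
  covered (22 px):
    . . . . . . . . . . . .
    . . . . . . . . . . . .
    . . . . . . . . . . . .
    . . . . . . . X . . . .
    . . . . . . X X . . . .
    . . . . . . X X X . . .
    . . . . . X X X X . . .
    . . . . X X X X X . . .
    . . . . . . X X X . . .
    . . . . . . . X X X . .
    . . . . . . . . . X . .
T3:
  2·area = 192
  edge (14, 2)→(18, 14): d=(4,12) right/bottom  bias=-1
  edge (18, 14)→(0, 8): d=(-18,-6) top-left  bias=+0
  edge (0, 8)→(14, 2): d=(14,-6) top-left  bias=+0
    (6,1)@(13, 3): e=[16,168,8] → X
    (7,1)@(15, 3): e=[-8,180,20] → .
    (3,2)@(7, 5): e=[96,96,0] → X  [on edge]
    (4,2)@(9, 5): e=[72,108,12] → X
    (5,2)@(11, 5): e=[48,120,24] → X
    (7,2)@(15, 5): e=[0,144,48] → .  [on edge]
    (1,3)@(3, 7): e=[152,36,4] → X
    (2,3)@(5, 7): e=[128,48,16] → X
    (7,3)@(15, 7): e=[8,108,76] → X
    (8,3)@(17, 7): e=[-16,120,88] → .
    (1,4)@(3, 9): e=[160,0,32] → X  [on edge]
    (8,4)@(17, 9): e=[-8,84,116] → .
    (4,5)@(9, 11): e=[96,0,96] → X  [on edge]
    (8,5)@(17, 11): e=[0,48,144] → .  [on edge]
    (7,6)@(15, 13): e=[32,0,160] → X  [on edge]
    (10,7)@(21, 15): e=[-32,0,224] → .  [on edge]
    (9,8)@(19, 17): e=[0,-48,240] → .  [on edge]
  covered (25 px):
    . . . . . . . . . . . .
    . . . . . . X . . . . .
    . . . X X X X . . . . .
    . X X X X X X X . . . .
    . X X X X X X X . . . .
    . . . . X X X X . . . .
    . . . . . . . X X . . .
    . . . . . . . . . . . .
    . . . . . . . . . . . .
    . . . . . . . . . . . .
    . . . . . . . . . . . .
T4:
  2·area = 44
  edge (0, 18)→(2, 10): d=(2,-8) top-left  bias=+0
  edge (2, 10)→(10, 0): d=(8,-10) top-left  bias=+0
  edge (10, 0)→(0, 18): d=(-10,18) right/bottom  bias=-1
    (3,2)@(7, 5): e=[30,10,4] → X
    (4,2)@(9, 5): e=[46,30,-32] → .
    (2,3)@(5, 7): e=[18,6,20] → X
    (3,3)@(7, 7): e=[34,26,-16] → .
    (1,4)@(3, 9): e=[6,2,36] → X
    (2,4)@(5, 9): e=[22,22,0] → .  [on edge]
    (1,5)@(3, 11): e=[10,18,16] → X
    (2,5)@(5, 11): e=[26,38,-20] → .
    (1,6)@(3, 13): e=[14,34,-4] → .
    (0,7)@(1, 15): e=[2,30,12] → X
    (1,7)@(3, 15): e=[18,50,-24] → .
    (0,8)@(1, 17): e=[6,46,-8] → .
  covered (5 px):
    . . . . . . . . . . . .
    . . . . . . . . . . . .
    . . . X . . . . . . . .
    . . X . . . . . . . . .
    . X . . . . . . . . . .
    . X . . . . . . . . . .
    . . . . . . . . . . . .
    X . . . . . . . . . . .
    . . . . . . . . . . . .
    . . . . . . . . . . . .
    . . . . . . . . . . . .

Z-buffer (winner per pixel, '.' = empty):
  . . . . . . . . . . . .
  . . . . . . 3 . . . . .
  0 . . 3 3 3 3 . . . . .
  . 0 3 3 3 3 3 3 . . . .
  . 3 3 3 3 3 3 3 . . . .
  . 1 1 . 3 3 3 3 2 . . .
  . . . . . 2 2 3 3 . . .
  4 . . . 2 2 2 2 2 . . .
  . . . . . . 2 2 2 . . .
  . . . . . . . 2 2 2 . .
  . . . . . . . . . 2 . .

Final: 3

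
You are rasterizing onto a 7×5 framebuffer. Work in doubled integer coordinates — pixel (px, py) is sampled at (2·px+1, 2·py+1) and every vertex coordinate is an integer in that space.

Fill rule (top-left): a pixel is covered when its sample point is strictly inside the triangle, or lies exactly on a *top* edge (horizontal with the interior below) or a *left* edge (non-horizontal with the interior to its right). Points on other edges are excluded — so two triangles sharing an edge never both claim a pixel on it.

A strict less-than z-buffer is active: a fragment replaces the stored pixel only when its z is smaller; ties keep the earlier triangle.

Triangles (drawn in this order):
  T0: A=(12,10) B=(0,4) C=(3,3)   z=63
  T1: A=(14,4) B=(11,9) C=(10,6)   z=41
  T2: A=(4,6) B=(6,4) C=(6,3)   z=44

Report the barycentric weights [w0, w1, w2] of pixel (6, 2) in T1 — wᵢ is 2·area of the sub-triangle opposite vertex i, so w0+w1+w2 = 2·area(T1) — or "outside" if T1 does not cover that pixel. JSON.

T0:
  2·area = 30
  edge (12, 10)→(0, 4): d=(-12,-6) top-left  bias=+0
  edge (0, 4)→(3, 3): d=(3,-1) top-left  bias=+0
  edge (3, 3)→(12, 10): d=(9,7) right/bottom  bias=-1
    (4,0)@(9, 1): e=[90,0,-60] → ·  [on edge]
    (1,1)@(3, 3): e=[30,0,0] → ·  [on edge]
    (1,2)@(3, 5): e=[6,6,18] → #
    (2,2)@(5, 5): e=[18,8,4] → #
    (3,2)@(7, 5): e=[30,10,-10] → ·
    (1,3)@(3, 7): e=[-18,12,36] → ·
    (2,3)@(5, 7): e=[-6,14,22] → ·
    (3,3)@(7, 7): e=[6,16,8] → #
    (4,3)@(9, 7): e=[18,18,-6] → ·
    (3,4)@(7, 9): e=[-18,22,26] → ·
  covered (3 px):
    · · · · · · ·
    · · · · · · ·
    · # # · · · ·
    · · · # · · ·
    · · · · · · ·
T1:
  2·area = 14
  edge (14, 4)→(11, 9): d=(-3,5) right/bottom  bias=-1
  edge (11, 9)→(10, 6): d=(-1,-3) top-left  bias=+0
  edge (10, 6)→(14, 4): d=(4,-2) top-left  bias=+0
    (4,1)@(9, 3): e=[28,0,-14] → ·  [on edge]
    (6,2)@(13, 5): e=[2,10,2] → #
    (5,3)@(11, 7): e=[6,2,6] → #
    (6,3)@(13, 7): e=[-4,8,10] → ·
    (5,4)@(11, 9): e=[0,0,14] → ·  [on edge]
  covered (2 px):
    · · · · · · ·
    · · · · · · ·
    · · · · · · #
    · · · · · # ·
    · · · · · · ·
T2:
  2·area = 2  (B↔C swapped to make it positive)
  edge (4, 6)→(6, 3): d=(2,-3) top-left  bias=+0
  edge (6, 3)→(6, 4): d=(0,1) right/bottom  bias=-1
  edge (6, 4)→(4, 6): d=(-2,2) right/bottom  bias=-1
    (4,0)@(9, 1): e=[5,-3,0] → ·  [on edge]
    (3,1)@(7, 3): e=[3,-1,0] → ·  [on edge]
    (2,2)@(5, 5): e=[1,1,0] → ·  [on edge]
    (1,3)@(3, 7): e=[-1,3,0] → ·  [on edge]
    (0,4)@(1, 9): e=[-3,5,0] → ·  [on edge]
  covered (0 px):
    · · · · · · ·
    · · · · · · ·
    · · · · · · ·
    · · · · · · ·
    · · · · · · ·

Final: [10,2,2]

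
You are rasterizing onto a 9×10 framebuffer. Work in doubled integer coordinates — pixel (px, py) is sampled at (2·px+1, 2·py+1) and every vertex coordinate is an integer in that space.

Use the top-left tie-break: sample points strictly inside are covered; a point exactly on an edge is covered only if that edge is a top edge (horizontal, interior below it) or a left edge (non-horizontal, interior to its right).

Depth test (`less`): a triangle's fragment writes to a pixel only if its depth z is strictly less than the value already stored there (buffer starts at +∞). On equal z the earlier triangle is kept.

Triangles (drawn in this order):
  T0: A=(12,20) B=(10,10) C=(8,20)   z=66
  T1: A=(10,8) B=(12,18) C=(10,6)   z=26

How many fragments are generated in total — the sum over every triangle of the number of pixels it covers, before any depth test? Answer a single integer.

T0:
  2·area = 40  (B↔C swapped to make it positive)
  edge (12, 20)→(8, 20): d=(-4,0) right/bottom  bias=-1
  edge (8, 20)→(10, 10): d=(2,-10) top-left  bias=+0
  edge (10, 10)→(12, 20): d=(2,10) right/bottom  bias=-1
    (4,2)@(9, 5): e=[60,-20,0] → .  [on edge]
    (5,2)@(11, 5): e=[60,0,-20] → .  [on edge]
    (4,7)@(9, 15): e=[20,0,20] → X  [on edge]
    (5,7)@(11, 15): e=[20,20,0] → .  [on edge]
    (4,8)@(9, 17): e=[12,4,24] → X
    (5,8)@(11, 17): e=[12,24,4] → X
    (6,8)@(13, 17): e=[12,44,-16] → .
    (4,9)@(9, 19): e=[4,8,28] → X
    (6,9)@(13, 19): e=[4,48,-12] → .
  covered (5 px):
    . . . . . . . . .
    . . . . . . . . .
    . . . . . . . . .
    . . . . . . . . .
    . . . . . . . . .
    . . . . . . . . .
    . . . . . . . . .
    . . . . X . . . .
    . . . . X X . . .
    . . . . X X . . .
T1:
  2·area = 4  (B↔C swapped to make it positive)
  edge (10, 8)→(10, 6): d=(0,-2) top-left  bias=+0
  edge (10, 6)→(12, 18): d=(2,12) right/bottom  bias=-1
  edge (12, 18)→(10, 8): d=(-2,-10) top-left  bias=+0
    (4,1)@(9, 3): e=[-2,6,0] → .  [on edge]
    (5,6)@(11, 13): e=[2,2,0] → X  [on edge]
    (6,6)@(13, 13): e=[6,-22,20] → .
    (5,7)@(11, 15): e=[2,6,-4] → .
  covered (1 px):
    . . . . . . . . .
    . . . . . . . . .
    . . . . . . . . .
    . . . . . . . . .
    . . . . . . . . .
    . . . . . . . . .
    . . . . . X . . .
    . . . . . . . . .
    . . . . . . . . .
    . . . . . . . . .

Answer: 6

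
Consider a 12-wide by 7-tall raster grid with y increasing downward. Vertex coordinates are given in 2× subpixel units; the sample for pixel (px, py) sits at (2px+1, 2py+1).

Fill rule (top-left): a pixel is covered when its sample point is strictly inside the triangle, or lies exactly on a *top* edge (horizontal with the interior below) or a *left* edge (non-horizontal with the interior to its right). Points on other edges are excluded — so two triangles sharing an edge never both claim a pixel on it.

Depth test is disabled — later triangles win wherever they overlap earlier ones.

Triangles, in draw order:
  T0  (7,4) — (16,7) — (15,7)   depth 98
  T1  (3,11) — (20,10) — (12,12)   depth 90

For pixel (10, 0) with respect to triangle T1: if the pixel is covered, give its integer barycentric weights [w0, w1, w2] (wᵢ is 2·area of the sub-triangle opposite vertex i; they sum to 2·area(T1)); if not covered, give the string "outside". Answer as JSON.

T0:
  2·area = 3
  edge (7, 4)→(16, 7): d=(9,3) right/bottom  bias=-1
  edge (16, 7)→(15, 7): d=(-1,0) right/bottom  bias=-1
  edge (15, 7)→(7, 4): d=(-8,-3) top-left  bias=+0
    (0,3)@(1, 7): e=[45,0,-42] → ·  [on edge]
    (1,3)@(3, 7): e=[39,0,-36] → ·  [on edge]
    (2,3)@(5, 7): e=[33,0,-30] → ·  [on edge]
    (3,3)@(7, 7): e=[27,0,-24] → ·  [on edge]
    (4,3)@(9, 7): e=[21,0,-18] → ·  [on edge]
    (5,3)@(11, 7): e=[15,0,-12] → ·  [on edge]
    (6,3)@(13, 7): e=[9,0,-6] → ·  [on edge]
    (7,3)@(15, 7): e=[3,0,0] → ·  [on edge]
    (8,3)@(17, 7): e=[-3,0,6] → ·  [on edge]
    (9,3)@(19, 7): e=[-9,0,12] → ·  [on edge]
    (10,3)@(21, 7): e=[-15,0,18] → ·  [on edge]
    (11,3)@(23, 7): e=[-21,0,24] → ·  [on edge]
  covered (0 px):
    · · · · · · · · · · · ·
    · · · · · · · · · · · ·
    · · · · · · · · · · · ·
    · · · · · · · · · · · ·
    · · · · · · · · · · · ·
    · · · · · · · · · · · ·
    · · · · · · · · · · · ·
T1:
  2·area = 26
  edge (3, 11)→(20, 10): d=(17,-1) top-left  bias=+0
  edge (20, 10)→(12, 12): d=(-8,2) right/bottom  bias=-1
  edge (12, 12)→(3, 11): d=(-9,-1) top-left  bias=+0
    (1,5)@(3, 11): e=[0,26,0] → #  [on edge]
    (2,5)@(5, 11): e=[2,22,2] → #
    (3,5)@(7, 11): e=[4,18,4] → #
    (4,5)@(9, 11): e=[6,14,6] → #
    (5,5)@(11, 11): e=[8,10,8] → #
    (6,5)@(13, 11): e=[10,6,10] → #
    (7,5)@(15, 11): e=[12,2,12] → #
    (8,5)@(17, 11): e=[14,-2,14] → ·
    (1,6)@(3, 13): e=[34,10,-18] → ·
    (2,6)@(5, 13): e=[36,6,-16] → ·
    (3,6)@(7, 13): e=[38,2,-14] → ·
    (4,6)@(9, 13): e=[40,-2,-12] → ·
    (10,6)@(21, 13): e=[52,-26,0] → ·  [on edge]
  covered (7 px):
    · · · · · · · · · · · ·
    · · · · · · · · · · · ·
    · · · · · · · · · · · ·
    · · · · · · · · · · · ·
    · · · · · · · · · · · ·
    · # # # # # # # · · · ·
    · · · · · · · · · · · ·

Answer: "outside"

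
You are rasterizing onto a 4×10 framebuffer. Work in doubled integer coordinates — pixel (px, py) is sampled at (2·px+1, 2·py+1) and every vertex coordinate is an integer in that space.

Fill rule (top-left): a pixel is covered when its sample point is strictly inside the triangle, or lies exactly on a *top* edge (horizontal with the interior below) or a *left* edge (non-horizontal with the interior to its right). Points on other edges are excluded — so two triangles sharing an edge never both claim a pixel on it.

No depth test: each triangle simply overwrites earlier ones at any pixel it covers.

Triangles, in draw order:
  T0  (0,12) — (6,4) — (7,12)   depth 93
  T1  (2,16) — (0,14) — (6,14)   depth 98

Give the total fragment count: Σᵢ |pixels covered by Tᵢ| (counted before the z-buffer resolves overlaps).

T0:
  2·area = 56
  edge (0, 12)→(6, 4): d=(6,-8) top-left  bias=+0
  edge (6, 4)→(7, 12): d=(1,8) right/bottom  bias=-1
  edge (7, 12)→(0, 12): d=(-7,0) right/bottom  bias=-1
    (2,3)@(5, 7): e=[10,11,35] → X
    (3,3)@(7, 7): e=[26,-5,35] → .
    (1,4)@(3, 9): e=[6,29,21] → X
    (3,4)@(7, 9): e=[38,-3,21] → .
    (0,5)@(1, 11): e=[2,47,7] → X
    (3,5)@(7, 11): e=[50,-1,7] → .
    (0,6)@(1, 13): e=[14,49,-7] → .
    (1,6)@(3, 13): e=[30,33,-7] → .
    (2,6)@(5, 13): e=[46,17,-7] → .
  covered (6 px):
    . . . .
    . . . .
    . . . .
    . . X .
    . X X .
    X X X .
    . . . .
    . . . .
    . . . .
    . . . .
T1:
  2·area = 12
  edge (2, 16)→(0, 14): d=(-2,-2) top-left  bias=+0
  edge (0, 14)→(6, 14): d=(6,0) top-left  bias=+0
  edge (6, 14)→(2, 16): d=(-4,2) right/bottom  bias=-1
    (0,7)@(1, 15): e=[0,6,6] → X  [on edge]
    (1,7)@(3, 15): e=[4,6,2] → X
    (2,7)@(5, 15): e=[8,6,-2] → .
    (0,8)@(1, 17): e=[-4,18,-2] → .
    (1,8)@(3, 17): e=[0,18,-6] → .  [on edge]
    (2,9)@(5, 19): e=[0,30,-18] → .  [on edge]
  covered (2 px):
    . . . .
    . . . .
    . . . .
    . . . .
    . . . .
    . . . .
    . . . .
    X X . .
    . . . .
    . . . .

Result: 8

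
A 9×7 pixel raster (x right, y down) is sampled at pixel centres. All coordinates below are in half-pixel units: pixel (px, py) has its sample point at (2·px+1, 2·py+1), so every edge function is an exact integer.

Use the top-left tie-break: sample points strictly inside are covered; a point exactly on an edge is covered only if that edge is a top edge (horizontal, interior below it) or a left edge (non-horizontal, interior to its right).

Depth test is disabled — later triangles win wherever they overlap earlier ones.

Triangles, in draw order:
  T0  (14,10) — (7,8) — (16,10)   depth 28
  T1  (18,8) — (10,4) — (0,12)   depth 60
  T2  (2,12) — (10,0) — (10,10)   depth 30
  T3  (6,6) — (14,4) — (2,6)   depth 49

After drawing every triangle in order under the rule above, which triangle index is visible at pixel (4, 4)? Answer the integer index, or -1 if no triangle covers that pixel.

T0:
  2·area = 4
  edge (14, 10)→(7, 8): d=(-7,-2) top-left  bias=+0
  edge (7, 8)→(16, 10): d=(9,2) right/bottom  bias=-1
  edge (16, 10)→(14, 10): d=(-2,0) right/bottom  bias=-1
    (5,4)@(11, 9): e=[1,1,2] → X
    (6,4)@(13, 9): e=[5,-3,2] → .
    (5,5)@(11, 11): e=[-13,19,-2] → .
  covered (1 px):
    . . . . . . . . .
    . . . . . . . . .
    . . . . . . . . .
    . . . . . . . . .
    . . . . . X . . .
    . . . . . . . . .
    . . . . . . . . .
T1:
  2·area = 104  (B↔C swapped to make it positive)
  edge (18, 8)→(0, 12): d=(-18,4) right/bottom  bias=-1
  edge (0, 12)→(10, 4): d=(10,-8) top-left  bias=+0
  edge (10, 4)→(18, 8): d=(8,4) right/bottom  bias=-1
    (4,2)@(9, 5): e=[90,2,12] → X
    (5,2)@(11, 5): e=[82,18,4] → X
    (6,2)@(13, 5): e=[74,34,-4] → .
    (3,3)@(7, 7): e=[62,6,36] → X
    (6,3)@(13, 7): e=[38,54,12] → X
    (7,3)@(15, 7): e=[30,70,4] → X
    (8,3)@(17, 7): e=[22,86,-4] → .
    (2,4)@(5, 9): e=[34,10,60] → X
    (7,4)@(15, 9): e=[-6,90,20] → .
    (1,5)@(3, 11): e=[6,14,84] → X
    (2,5)@(5, 11): e=[-2,30,76] → .
    (3,5)@(7, 11): e=[-10,46,68] → .
  covered (13 px):
    . . . . . . . . .
    . . . . . . . . .
    . . . . X X . . .
    . . . X X X X X .
    . . X X X X X . .
    . X . . . . . . .
    . . . . . . . . .
T2:
  2·area = 80
  edge (2, 12)→(10, 0): d=(8,-12) top-left  bias=+0
  edge (10, 0)→(10, 10): d=(0,10) right/bottom  bias=-1
  edge (10, 10)→(2, 12): d=(-8,2) right/bottom  bias=-1
    (4,1)@(9, 3): e=[12,10,58] → X
    (5,1)@(11, 3): e=[36,-10,54] → .
    (3,2)@(7, 5): e=[4,30,46] → X
    (5,2)@(11, 5): e=[52,-10,38] → .
    (3,3)@(7, 7): e=[20,30,30] → X
    (5,3)@(11, 7): e=[68,-10,22] → .
    (2,4)@(5, 9): e=[12,50,18] → X
    (5,4)@(11, 9): e=[84,-10,6] → .
    (1,5)@(3, 11): e=[4,70,6] → X
    (3,5)@(7, 11): e=[52,30,-2] → .
    (4,5)@(9, 11): e=[76,10,-6] → .
    (1,6)@(3, 13): e=[20,70,-10] → .
  covered (10 px):
    . . . . . . . . .
    . . . . X . . . .
    . . . X X . . . .
    . . . X X . . . .
    . . X X X . . . .
    . X X . . . . . .
    . . . . . . . . .
T3:
  2·area = 8  (B↔C swapped to make it positive)
  edge (6, 6)→(2, 6): d=(-4,0) right/bottom  bias=-1
  edge (2, 6)→(14, 4): d=(12,-2) top-left  bias=+0
  edge (14, 4)→(6, 6): d=(-8,2) right/bottom  bias=-1
    (4,2)@(9, 5): e=[4,2,2] → X
    (5,2)@(11, 5): e=[4,6,-2] → .
    (4,3)@(9, 7): e=[-4,26,-14] → .
  covered (1 px):
    . . . . . . . . .
    . . . . . . . . .
    . . . . X . . . .
    . . . . . . . . .
    . . . . . . . . .
    . . . . . . . . .
    . . . . . . . . .

Z-buffer (winner per pixel, '.' = empty):
  . . . . . . . . .
  . . . . 2 . . . .
  . . . 2 3 1 . . .
  . . . 2 2 1 1 1 .
  . . 2 2 2 1 1 . .
  . 2 2 . . . . . .
  . . . . . . . . .

Final: 2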